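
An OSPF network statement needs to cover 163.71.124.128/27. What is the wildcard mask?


Subnet mask: 255.255.255.224
Wildcard = 255.255.255.255 - subnet mask
255 - 255 = 0
255 - 255 = 0
255 - 255 = 0
255 - 224 = 31
Wildcard: 0.0.0.31


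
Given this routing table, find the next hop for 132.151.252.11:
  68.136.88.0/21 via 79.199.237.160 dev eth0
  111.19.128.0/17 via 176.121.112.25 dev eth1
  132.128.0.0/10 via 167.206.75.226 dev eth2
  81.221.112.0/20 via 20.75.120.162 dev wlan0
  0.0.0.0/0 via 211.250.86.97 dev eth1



Longest prefix match for 132.151.252.11:
  /21 68.136.88.0: no
  /17 111.19.128.0: no
  /10 132.128.0.0: MATCH
  /20 81.221.112.0: no
  /0 0.0.0.0: MATCH
Selected: next-hop 167.206.75.226 via eth2 (matched /10)


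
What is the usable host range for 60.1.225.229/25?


Network: 60.1.225.128
Broadcast: 60.1.225.255
First usable = network + 1
Last usable = broadcast - 1
Range: 60.1.225.129 to 60.1.225.254


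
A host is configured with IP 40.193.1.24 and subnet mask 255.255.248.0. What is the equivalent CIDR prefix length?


Binary: 11111111.11111111.11111000.00000000
Count leading 1s
Prefix: /21


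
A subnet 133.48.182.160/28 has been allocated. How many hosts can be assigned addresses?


Host bits = 32 - 28 = 4
Total addresses = 2^4 = 16
Usable = total - 2 (network and broadcast)
Usable hosts: 14


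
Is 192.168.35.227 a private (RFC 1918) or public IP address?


RFC 1918 private ranges:
  10.0.0.0/8 (10.0.0.0 - 10.255.255.255)
  172.16.0.0/12 (172.16.0.0 - 172.31.255.255)
  192.168.0.0/16 (192.168.0.0 - 192.168.255.255)
Private (in 192.168.0.0/16)


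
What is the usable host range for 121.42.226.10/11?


Network: 121.32.0.0
Broadcast: 121.63.255.255
First usable = network + 1
Last usable = broadcast - 1
Range: 121.32.0.1 to 121.63.255.254


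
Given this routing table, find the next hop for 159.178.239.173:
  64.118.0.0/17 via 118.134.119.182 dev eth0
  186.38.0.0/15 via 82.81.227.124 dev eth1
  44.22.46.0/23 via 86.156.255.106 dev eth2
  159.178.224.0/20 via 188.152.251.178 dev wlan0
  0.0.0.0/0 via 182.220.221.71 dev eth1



Longest prefix match for 159.178.239.173:
  /17 64.118.0.0: no
  /15 186.38.0.0: no
  /23 44.22.46.0: no
  /20 159.178.224.0: MATCH
  /0 0.0.0.0: MATCH
Selected: next-hop 188.152.251.178 via wlan0 (matched /20)


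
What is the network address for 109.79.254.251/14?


IP:   01101101.01001111.11111110.11111011
Mask: 11111111.11111100.00000000.00000000
AND operation:
Net:  01101101.01001100.00000000.00000000
Network: 109.76.0.0/14


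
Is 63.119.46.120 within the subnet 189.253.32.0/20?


Subnet network: 189.253.32.0
Test IP AND mask: 63.119.32.0
No, 63.119.46.120 is not in 189.253.32.0/20


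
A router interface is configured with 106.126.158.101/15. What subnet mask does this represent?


/15 means 15 network bits, 17 host bits
Binary: 11111111111111100000000000000000
Mask: 255.254.0.0


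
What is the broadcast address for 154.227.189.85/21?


Network: 154.227.184.0/21
Host bits = 11
Set all host bits to 1:
Broadcast: 154.227.191.255


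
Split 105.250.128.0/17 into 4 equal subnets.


New prefix = 17 + 2 = 19
Each subnet has 8192 addresses
  105.250.128.0/19
  105.250.160.0/19
  105.250.192.0/19
  105.250.224.0/19
Subnets: 105.250.128.0/19, 105.250.160.0/19, 105.250.192.0/19, 105.250.224.0/19


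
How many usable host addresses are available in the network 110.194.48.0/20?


Host bits = 32 - 20 = 12
Total addresses = 2^12 = 4096
Usable = total - 2 (network and broadcast)
Usable hosts: 4094


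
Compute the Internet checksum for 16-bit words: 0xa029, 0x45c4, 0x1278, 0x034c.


Sum all words (with carry folding):
+ 0xa029 = 0xa029
+ 0x45c4 = 0xe5ed
+ 0x1278 = 0xf865
+ 0x034c = 0xfbb1
One's complement: ~0xfbb1
Checksum = 0x044e


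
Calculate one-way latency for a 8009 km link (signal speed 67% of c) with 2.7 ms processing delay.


Speed = 0.67 * 3e5 km/s = 201000 km/s
Propagation delay = 8009 / 201000 = 0.0398 s = 39.8458 ms
Processing delay = 2.7 ms
Total one-way latency = 42.5458 ms


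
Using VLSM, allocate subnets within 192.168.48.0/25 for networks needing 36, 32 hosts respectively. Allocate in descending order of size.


36 hosts -> /26 (62 usable): 192.168.48.0/26
32 hosts -> /26 (62 usable): 192.168.48.64/26
Allocation: 192.168.48.0/26 (36 hosts, 62 usable); 192.168.48.64/26 (32 hosts, 62 usable)


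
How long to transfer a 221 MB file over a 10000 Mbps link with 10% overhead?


Effective throughput = 10000 * (1 - 10/100) = 9000 Mbps
File size in Mb = 221 * 8 = 1768 Mb
Time = 1768 / 9000
Time = 0.1964 seconds


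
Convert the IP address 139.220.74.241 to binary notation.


139 = 10001011
220 = 11011100
74 = 01001010
241 = 11110001
Binary: 10001011.11011100.01001010.11110001


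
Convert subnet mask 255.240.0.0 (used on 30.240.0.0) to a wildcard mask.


Subnet mask: 255.240.0.0
Wildcard = 255.255.255.255 - subnet mask
255 - 255 = 0
255 - 240 = 15
255 - 0 = 255
255 - 0 = 255
Wildcard: 0.15.255.255


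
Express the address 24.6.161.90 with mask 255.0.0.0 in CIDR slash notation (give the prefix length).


Binary: 11111111.00000000.00000000.00000000
Count leading 1s
Prefix: /8


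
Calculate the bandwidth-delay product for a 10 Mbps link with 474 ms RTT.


BDP = bandwidth * RTT
= 10 Mbps * 474 ms
= 10 * 1e6 * 474 / 1000 bits
= 4740000 bits
= 592500 bytes
= 578.6133 KB
BDP = 4740000 bits (592500 bytes)


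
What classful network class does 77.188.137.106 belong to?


First octet: 77
Binary: 01001101
0xxxxxxx -> Class A (1-126)
Class A, default mask 255.0.0.0 (/8)


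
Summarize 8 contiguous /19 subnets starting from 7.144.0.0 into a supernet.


Original prefix: /19
Number of subnets: 8 = 2^3
New prefix = 19 - 3 = 16
Supernet: 7.144.0.0/16


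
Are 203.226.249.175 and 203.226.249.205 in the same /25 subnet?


Mask: 255.255.255.128
203.226.249.175 AND mask = 203.226.249.128
203.226.249.205 AND mask = 203.226.249.128
Yes, same subnet (203.226.249.128)


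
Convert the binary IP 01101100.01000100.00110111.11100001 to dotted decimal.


01101100 = 108
01000100 = 68
00110111 = 55
11100001 = 225
IP: 108.68.55.225


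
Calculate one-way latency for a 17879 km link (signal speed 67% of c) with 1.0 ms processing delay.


Speed = 0.67 * 3e5 km/s = 201000 km/s
Propagation delay = 17879 / 201000 = 0.089 s = 88.9502 ms
Processing delay = 1.0 ms
Total one-way latency = 89.9502 ms


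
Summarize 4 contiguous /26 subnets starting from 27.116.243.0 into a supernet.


Original prefix: /26
Number of subnets: 4 = 2^2
New prefix = 26 - 2 = 24
Supernet: 27.116.243.0/24


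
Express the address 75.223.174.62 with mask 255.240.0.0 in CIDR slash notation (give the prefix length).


Binary: 11111111.11110000.00000000.00000000
Count leading 1s
Prefix: /12


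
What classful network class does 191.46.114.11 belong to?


First octet: 191
Binary: 10111111
10xxxxxx -> Class B (128-191)
Class B, default mask 255.255.0.0 (/16)


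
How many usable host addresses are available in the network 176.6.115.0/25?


Host bits = 32 - 25 = 7
Total addresses = 2^7 = 128
Usable = total - 2 (network and broadcast)
Usable hosts: 126


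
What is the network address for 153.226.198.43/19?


IP:   10011001.11100010.11000110.00101011
Mask: 11111111.11111111.11100000.00000000
AND operation:
Net:  10011001.11100010.11000000.00000000
Network: 153.226.192.0/19


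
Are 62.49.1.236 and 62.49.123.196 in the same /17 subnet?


Mask: 255.255.128.0
62.49.1.236 AND mask = 62.49.0.0
62.49.123.196 AND mask = 62.49.0.0
Yes, same subnet (62.49.0.0)


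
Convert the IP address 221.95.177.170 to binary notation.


221 = 11011101
95 = 01011111
177 = 10110001
170 = 10101010
Binary: 11011101.01011111.10110001.10101010


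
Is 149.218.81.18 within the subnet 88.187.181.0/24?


Subnet network: 88.187.181.0
Test IP AND mask: 149.218.81.0
No, 149.218.81.18 is not in 88.187.181.0/24


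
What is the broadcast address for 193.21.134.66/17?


Network: 193.21.128.0/17
Host bits = 15
Set all host bits to 1:
Broadcast: 193.21.255.255


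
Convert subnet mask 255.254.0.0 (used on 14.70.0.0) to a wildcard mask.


Subnet mask: 255.254.0.0
Wildcard = 255.255.255.255 - subnet mask
255 - 255 = 0
255 - 254 = 1
255 - 0 = 255
255 - 0 = 255
Wildcard: 0.1.255.255


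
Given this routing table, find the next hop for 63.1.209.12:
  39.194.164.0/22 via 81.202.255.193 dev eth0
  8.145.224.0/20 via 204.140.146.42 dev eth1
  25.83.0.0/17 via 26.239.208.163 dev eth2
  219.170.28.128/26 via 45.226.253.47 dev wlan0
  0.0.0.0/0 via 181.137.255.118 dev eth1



Longest prefix match for 63.1.209.12:
  /22 39.194.164.0: no
  /20 8.145.224.0: no
  /17 25.83.0.0: no
  /26 219.170.28.128: no
  /0 0.0.0.0: MATCH
Selected: next-hop 181.137.255.118 via eth1 (matched /0)


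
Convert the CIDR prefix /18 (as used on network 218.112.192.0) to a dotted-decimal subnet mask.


/18 means 18 network bits, 14 host bits
Binary: 11111111111111111100000000000000
Mask: 255.255.192.0


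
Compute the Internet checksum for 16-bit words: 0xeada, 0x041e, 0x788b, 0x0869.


Sum all words (with carry folding):
+ 0xeada = 0xeada
+ 0x041e = 0xeef8
+ 0x788b = 0x6784
+ 0x0869 = 0x6fed
One's complement: ~0x6fed
Checksum = 0x9012


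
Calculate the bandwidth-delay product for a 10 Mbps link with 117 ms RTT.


BDP = bandwidth * RTT
= 10 Mbps * 117 ms
= 10 * 1e6 * 117 / 1000 bits
= 1170000 bits
= 146250 bytes
= 142.8223 KB
BDP = 1170000 bits (146250 bytes)


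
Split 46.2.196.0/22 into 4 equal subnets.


New prefix = 22 + 2 = 24
Each subnet has 256 addresses
  46.2.196.0/24
  46.2.197.0/24
  46.2.198.0/24
  46.2.199.0/24
Subnets: 46.2.196.0/24, 46.2.197.0/24, 46.2.198.0/24, 46.2.199.0/24


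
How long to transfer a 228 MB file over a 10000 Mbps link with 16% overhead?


Effective throughput = 10000 * (1 - 16/100) = 8400 Mbps
File size in Mb = 228 * 8 = 1824 Mb
Time = 1824 / 8400
Time = 0.2171 seconds


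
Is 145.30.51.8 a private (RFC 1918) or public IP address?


RFC 1918 private ranges:
  10.0.0.0/8 (10.0.0.0 - 10.255.255.255)
  172.16.0.0/12 (172.16.0.0 - 172.31.255.255)
  192.168.0.0/16 (192.168.0.0 - 192.168.255.255)
Public (not in any RFC 1918 range)


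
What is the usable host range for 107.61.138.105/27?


Network: 107.61.138.96
Broadcast: 107.61.138.127
First usable = network + 1
Last usable = broadcast - 1
Range: 107.61.138.97 to 107.61.138.126


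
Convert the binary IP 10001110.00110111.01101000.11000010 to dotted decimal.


10001110 = 142
00110111 = 55
01101000 = 104
11000010 = 194
IP: 142.55.104.194


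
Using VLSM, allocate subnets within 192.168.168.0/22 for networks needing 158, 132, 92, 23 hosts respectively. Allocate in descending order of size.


158 hosts -> /24 (254 usable): 192.168.168.0/24
132 hosts -> /24 (254 usable): 192.168.169.0/24
92 hosts -> /25 (126 usable): 192.168.170.0/25
23 hosts -> /27 (30 usable): 192.168.170.128/27
Allocation: 192.168.168.0/24 (158 hosts, 254 usable); 192.168.169.0/24 (132 hosts, 254 usable); 192.168.170.0/25 (92 hosts, 126 usable); 192.168.170.128/27 (23 hosts, 30 usable)


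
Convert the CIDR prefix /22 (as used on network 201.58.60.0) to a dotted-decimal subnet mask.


/22 means 22 network bits, 10 host bits
Binary: 11111111111111111111110000000000
Mask: 255.255.252.0


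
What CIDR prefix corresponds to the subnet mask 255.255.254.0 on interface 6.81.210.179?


Binary: 11111111.11111111.11111110.00000000
Count leading 1s
Prefix: /23


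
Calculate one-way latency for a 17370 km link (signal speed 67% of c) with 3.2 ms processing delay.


Speed = 0.67 * 3e5 km/s = 201000 km/s
Propagation delay = 17370 / 201000 = 0.0864 s = 86.4179 ms
Processing delay = 3.2 ms
Total one-way latency = 89.6179 ms


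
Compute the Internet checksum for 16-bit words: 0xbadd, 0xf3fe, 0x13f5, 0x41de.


Sum all words (with carry folding):
+ 0xbadd = 0xbadd
+ 0xf3fe = 0xaedc
+ 0x13f5 = 0xc2d1
+ 0x41de = 0x04b0
One's complement: ~0x04b0
Checksum = 0xfb4f


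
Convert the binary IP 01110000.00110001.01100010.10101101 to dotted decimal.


01110000 = 112
00110001 = 49
01100010 = 98
10101101 = 173
IP: 112.49.98.173


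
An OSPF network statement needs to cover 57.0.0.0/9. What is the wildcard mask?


Subnet mask: 255.128.0.0
Wildcard = 255.255.255.255 - subnet mask
255 - 255 = 0
255 - 128 = 127
255 - 0 = 255
255 - 0 = 255
Wildcard: 0.127.255.255


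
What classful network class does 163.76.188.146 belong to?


First octet: 163
Binary: 10100011
10xxxxxx -> Class B (128-191)
Class B, default mask 255.255.0.0 (/16)


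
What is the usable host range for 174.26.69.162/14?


Network: 174.24.0.0
Broadcast: 174.27.255.255
First usable = network + 1
Last usable = broadcast - 1
Range: 174.24.0.1 to 174.27.255.254


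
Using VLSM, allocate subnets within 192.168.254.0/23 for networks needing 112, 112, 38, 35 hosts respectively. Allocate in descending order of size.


112 hosts -> /25 (126 usable): 192.168.254.0/25
112 hosts -> /25 (126 usable): 192.168.254.128/25
38 hosts -> /26 (62 usable): 192.168.255.0/26
35 hosts -> /26 (62 usable): 192.168.255.64/26
Allocation: 192.168.254.0/25 (112 hosts, 126 usable); 192.168.254.128/25 (112 hosts, 126 usable); 192.168.255.0/26 (38 hosts, 62 usable); 192.168.255.64/26 (35 hosts, 62 usable)


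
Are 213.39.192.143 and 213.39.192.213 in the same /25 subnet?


Mask: 255.255.255.128
213.39.192.143 AND mask = 213.39.192.128
213.39.192.213 AND mask = 213.39.192.128
Yes, same subnet (213.39.192.128)


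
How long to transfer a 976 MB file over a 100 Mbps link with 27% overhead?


Effective throughput = 100 * (1 - 27/100) = 73 Mbps
File size in Mb = 976 * 8 = 7808 Mb
Time = 7808 / 73
Time = 106.9589 seconds


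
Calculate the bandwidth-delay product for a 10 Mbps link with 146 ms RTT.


BDP = bandwidth * RTT
= 10 Mbps * 146 ms
= 10 * 1e6 * 146 / 1000 bits
= 1460000 bits
= 182500 bytes
= 178.2227 KB
BDP = 1460000 bits (182500 bytes)


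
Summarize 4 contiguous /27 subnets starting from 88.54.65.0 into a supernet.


Original prefix: /27
Number of subnets: 4 = 2^2
New prefix = 27 - 2 = 25
Supernet: 88.54.65.0/25


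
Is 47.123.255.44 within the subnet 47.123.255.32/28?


Subnet network: 47.123.255.32
Test IP AND mask: 47.123.255.32
Yes, 47.123.255.44 is in 47.123.255.32/28


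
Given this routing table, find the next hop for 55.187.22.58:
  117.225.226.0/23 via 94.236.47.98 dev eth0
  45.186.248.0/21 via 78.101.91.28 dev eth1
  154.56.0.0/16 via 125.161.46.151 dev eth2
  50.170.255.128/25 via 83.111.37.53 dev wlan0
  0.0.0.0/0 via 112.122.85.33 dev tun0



Longest prefix match for 55.187.22.58:
  /23 117.225.226.0: no
  /21 45.186.248.0: no
  /16 154.56.0.0: no
  /25 50.170.255.128: no
  /0 0.0.0.0: MATCH
Selected: next-hop 112.122.85.33 via tun0 (matched /0)


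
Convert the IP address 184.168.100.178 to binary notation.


184 = 10111000
168 = 10101000
100 = 01100100
178 = 10110010
Binary: 10111000.10101000.01100100.10110010


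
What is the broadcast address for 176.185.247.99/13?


Network: 176.184.0.0/13
Host bits = 19
Set all host bits to 1:
Broadcast: 176.191.255.255


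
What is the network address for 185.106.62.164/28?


IP:   10111001.01101010.00111110.10100100
Mask: 11111111.11111111.11111111.11110000
AND operation:
Net:  10111001.01101010.00111110.10100000
Network: 185.106.62.160/28


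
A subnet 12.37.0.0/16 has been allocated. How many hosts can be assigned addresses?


Host bits = 32 - 16 = 16
Total addresses = 2^16 = 65536
Usable = total - 2 (network and broadcast)
Usable hosts: 65534


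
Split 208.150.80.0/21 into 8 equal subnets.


New prefix = 21 + 3 = 24
Each subnet has 256 addresses
  208.150.80.0/24
  208.150.81.0/24
  208.150.82.0/24
  208.150.83.0/24
  208.150.84.0/24
  208.150.85.0/24
  208.150.86.0/24
  208.150.87.0/24
Subnets: 208.150.80.0/24, 208.150.81.0/24, 208.150.82.0/24, 208.150.83.0/24, 208.150.84.0/24, 208.150.85.0/24, 208.150.86.0/24, 208.150.87.0/24


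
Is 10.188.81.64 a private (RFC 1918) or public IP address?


RFC 1918 private ranges:
  10.0.0.0/8 (10.0.0.0 - 10.255.255.255)
  172.16.0.0/12 (172.16.0.0 - 172.31.255.255)
  192.168.0.0/16 (192.168.0.0 - 192.168.255.255)
Private (in 10.0.0.0/8)


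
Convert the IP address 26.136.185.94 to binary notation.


26 = 00011010
136 = 10001000
185 = 10111001
94 = 01011110
Binary: 00011010.10001000.10111001.01011110


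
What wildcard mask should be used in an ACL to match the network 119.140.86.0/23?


Subnet mask: 255.255.254.0
Wildcard = 255.255.255.255 - subnet mask
255 - 255 = 0
255 - 255 = 0
255 - 254 = 1
255 - 0 = 255
Wildcard: 0.0.1.255


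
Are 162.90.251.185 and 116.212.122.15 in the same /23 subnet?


Mask: 255.255.254.0
162.90.251.185 AND mask = 162.90.250.0
116.212.122.15 AND mask = 116.212.122.0
No, different subnets (162.90.250.0 vs 116.212.122.0)


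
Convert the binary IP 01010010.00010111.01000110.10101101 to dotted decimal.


01010010 = 82
00010111 = 23
01000110 = 70
10101101 = 173
IP: 82.23.70.173


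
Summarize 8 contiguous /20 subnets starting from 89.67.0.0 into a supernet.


Original prefix: /20
Number of subnets: 8 = 2^3
New prefix = 20 - 3 = 17
Supernet: 89.67.0.0/17


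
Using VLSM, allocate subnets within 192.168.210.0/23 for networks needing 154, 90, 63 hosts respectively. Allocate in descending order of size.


154 hosts -> /24 (254 usable): 192.168.210.0/24
90 hosts -> /25 (126 usable): 192.168.211.0/25
63 hosts -> /25 (126 usable): 192.168.211.128/25
Allocation: 192.168.210.0/24 (154 hosts, 254 usable); 192.168.211.0/25 (90 hosts, 126 usable); 192.168.211.128/25 (63 hosts, 126 usable)


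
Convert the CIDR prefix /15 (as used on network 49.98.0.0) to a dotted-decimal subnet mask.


/15 means 15 network bits, 17 host bits
Binary: 11111111111111100000000000000000
Mask: 255.254.0.0


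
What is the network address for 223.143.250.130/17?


IP:   11011111.10001111.11111010.10000010
Mask: 11111111.11111111.10000000.00000000
AND operation:
Net:  11011111.10001111.10000000.00000000
Network: 223.143.128.0/17


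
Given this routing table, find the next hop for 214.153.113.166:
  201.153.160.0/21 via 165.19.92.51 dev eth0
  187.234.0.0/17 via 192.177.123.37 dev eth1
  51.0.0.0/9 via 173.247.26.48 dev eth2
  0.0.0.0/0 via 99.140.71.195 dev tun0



Longest prefix match for 214.153.113.166:
  /21 201.153.160.0: no
  /17 187.234.0.0: no
  /9 51.0.0.0: no
  /0 0.0.0.0: MATCH
Selected: next-hop 99.140.71.195 via tun0 (matched /0)


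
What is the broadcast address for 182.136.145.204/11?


Network: 182.128.0.0/11
Host bits = 21
Set all host bits to 1:
Broadcast: 182.159.255.255


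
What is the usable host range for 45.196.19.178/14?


Network: 45.196.0.0
Broadcast: 45.199.255.255
First usable = network + 1
Last usable = broadcast - 1
Range: 45.196.0.1 to 45.199.255.254


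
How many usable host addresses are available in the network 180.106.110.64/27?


Host bits = 32 - 27 = 5
Total addresses = 2^5 = 32
Usable = total - 2 (network and broadcast)
Usable hosts: 30


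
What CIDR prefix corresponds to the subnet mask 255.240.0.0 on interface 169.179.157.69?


Binary: 11111111.11110000.00000000.00000000
Count leading 1s
Prefix: /12


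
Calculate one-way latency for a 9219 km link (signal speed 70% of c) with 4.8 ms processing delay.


Speed = 0.7 * 3e5 km/s = 210000 km/s
Propagation delay = 9219 / 210000 = 0.0439 s = 43.9 ms
Processing delay = 4.8 ms
Total one-way latency = 48.7 ms


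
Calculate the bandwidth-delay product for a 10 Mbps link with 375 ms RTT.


BDP = bandwidth * RTT
= 10 Mbps * 375 ms
= 10 * 1e6 * 375 / 1000 bits
= 3750000 bits
= 468750 bytes
= 457.7637 KB
BDP = 3750000 bits (468750 bytes)


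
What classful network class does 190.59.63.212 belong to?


First octet: 190
Binary: 10111110
10xxxxxx -> Class B (128-191)
Class B, default mask 255.255.0.0 (/16)


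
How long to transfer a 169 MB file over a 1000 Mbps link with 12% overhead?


Effective throughput = 1000 * (1 - 12/100) = 880 Mbps
File size in Mb = 169 * 8 = 1352 Mb
Time = 1352 / 880
Time = 1.5364 seconds


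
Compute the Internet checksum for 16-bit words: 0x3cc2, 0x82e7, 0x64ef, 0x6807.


Sum all words (with carry folding):
+ 0x3cc2 = 0x3cc2
+ 0x82e7 = 0xbfa9
+ 0x64ef = 0x2499
+ 0x6807 = 0x8ca0
One's complement: ~0x8ca0
Checksum = 0x735f


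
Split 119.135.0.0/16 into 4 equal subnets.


New prefix = 16 + 2 = 18
Each subnet has 16384 addresses
  119.135.0.0/18
  119.135.64.0/18
  119.135.128.0/18
  119.135.192.0/18
Subnets: 119.135.0.0/18, 119.135.64.0/18, 119.135.128.0/18, 119.135.192.0/18


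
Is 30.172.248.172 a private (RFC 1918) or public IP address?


RFC 1918 private ranges:
  10.0.0.0/8 (10.0.0.0 - 10.255.255.255)
  172.16.0.0/12 (172.16.0.0 - 172.31.255.255)
  192.168.0.0/16 (192.168.0.0 - 192.168.255.255)
Public (not in any RFC 1918 range)


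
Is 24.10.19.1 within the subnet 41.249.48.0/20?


Subnet network: 41.249.48.0
Test IP AND mask: 24.10.16.0
No, 24.10.19.1 is not in 41.249.48.0/20


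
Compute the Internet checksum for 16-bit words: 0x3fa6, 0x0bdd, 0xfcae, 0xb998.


Sum all words (with carry folding):
+ 0x3fa6 = 0x3fa6
+ 0x0bdd = 0x4b83
+ 0xfcae = 0x4832
+ 0xb998 = 0x01cb
One's complement: ~0x01cb
Checksum = 0xfe34


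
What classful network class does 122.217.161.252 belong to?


First octet: 122
Binary: 01111010
0xxxxxxx -> Class A (1-126)
Class A, default mask 255.0.0.0 (/8)


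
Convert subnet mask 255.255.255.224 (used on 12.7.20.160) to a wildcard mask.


Subnet mask: 255.255.255.224
Wildcard = 255.255.255.255 - subnet mask
255 - 255 = 0
255 - 255 = 0
255 - 255 = 0
255 - 224 = 31
Wildcard: 0.0.0.31


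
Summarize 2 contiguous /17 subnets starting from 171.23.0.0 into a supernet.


Original prefix: /17
Number of subnets: 2 = 2^1
New prefix = 17 - 1 = 16
Supernet: 171.23.0.0/16


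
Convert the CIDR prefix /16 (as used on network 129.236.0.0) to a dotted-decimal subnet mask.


/16 means 16 network bits, 16 host bits
Binary: 11111111111111110000000000000000
Mask: 255.255.0.0


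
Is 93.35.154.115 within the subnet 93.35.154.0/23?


Subnet network: 93.35.154.0
Test IP AND mask: 93.35.154.0
Yes, 93.35.154.115 is in 93.35.154.0/23


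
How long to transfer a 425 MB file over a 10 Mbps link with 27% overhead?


Effective throughput = 10 * (1 - 27/100) = 7.3 Mbps
File size in Mb = 425 * 8 = 3400 Mb
Time = 3400 / 7.3
Time = 465.7534 seconds


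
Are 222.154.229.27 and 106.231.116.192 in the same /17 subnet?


Mask: 255.255.128.0
222.154.229.27 AND mask = 222.154.128.0
106.231.116.192 AND mask = 106.231.0.0
No, different subnets (222.154.128.0 vs 106.231.0.0)


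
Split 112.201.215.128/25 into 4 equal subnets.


New prefix = 25 + 2 = 27
Each subnet has 32 addresses
  112.201.215.128/27
  112.201.215.160/27
  112.201.215.192/27
  112.201.215.224/27
Subnets: 112.201.215.128/27, 112.201.215.160/27, 112.201.215.192/27, 112.201.215.224/27


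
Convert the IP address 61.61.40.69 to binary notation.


61 = 00111101
61 = 00111101
40 = 00101000
69 = 01000101
Binary: 00111101.00111101.00101000.01000101


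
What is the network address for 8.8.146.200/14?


IP:   00001000.00001000.10010010.11001000
Mask: 11111111.11111100.00000000.00000000
AND operation:
Net:  00001000.00001000.00000000.00000000
Network: 8.8.0.0/14


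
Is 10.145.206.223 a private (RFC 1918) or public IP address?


RFC 1918 private ranges:
  10.0.0.0/8 (10.0.0.0 - 10.255.255.255)
  172.16.0.0/12 (172.16.0.0 - 172.31.255.255)
  192.168.0.0/16 (192.168.0.0 - 192.168.255.255)
Private (in 10.0.0.0/8)


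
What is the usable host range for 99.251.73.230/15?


Network: 99.250.0.0
Broadcast: 99.251.255.255
First usable = network + 1
Last usable = broadcast - 1
Range: 99.250.0.1 to 99.251.255.254


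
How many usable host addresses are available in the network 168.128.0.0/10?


Host bits = 32 - 10 = 22
Total addresses = 2^22 = 4194304
Usable = total - 2 (network and broadcast)
Usable hosts: 4194302


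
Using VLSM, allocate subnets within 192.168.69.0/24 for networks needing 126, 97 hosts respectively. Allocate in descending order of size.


126 hosts -> /25 (126 usable): 192.168.69.0/25
97 hosts -> /25 (126 usable): 192.168.69.128/25
Allocation: 192.168.69.0/25 (126 hosts, 126 usable); 192.168.69.128/25 (97 hosts, 126 usable)


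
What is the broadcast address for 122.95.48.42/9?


Network: 122.0.0.0/9
Host bits = 23
Set all host bits to 1:
Broadcast: 122.127.255.255


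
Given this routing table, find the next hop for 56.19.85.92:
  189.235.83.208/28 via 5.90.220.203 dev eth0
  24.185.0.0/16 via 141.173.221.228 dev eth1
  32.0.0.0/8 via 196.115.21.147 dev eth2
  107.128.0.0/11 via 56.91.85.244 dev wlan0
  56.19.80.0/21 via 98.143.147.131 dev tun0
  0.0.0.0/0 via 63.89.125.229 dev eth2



Longest prefix match for 56.19.85.92:
  /28 189.235.83.208: no
  /16 24.185.0.0: no
  /8 32.0.0.0: no
  /11 107.128.0.0: no
  /21 56.19.80.0: MATCH
  /0 0.0.0.0: MATCH
Selected: next-hop 98.143.147.131 via tun0 (matched /21)


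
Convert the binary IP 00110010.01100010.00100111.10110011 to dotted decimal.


00110010 = 50
01100010 = 98
00100111 = 39
10110011 = 179
IP: 50.98.39.179


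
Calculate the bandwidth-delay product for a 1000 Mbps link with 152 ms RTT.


BDP = bandwidth * RTT
= 1000 Mbps * 152 ms
= 1000 * 1e6 * 152 / 1000 bits
= 152000000 bits
= 19000000 bytes
= 18554.6875 KB
BDP = 152000000 bits (19000000 bytes)


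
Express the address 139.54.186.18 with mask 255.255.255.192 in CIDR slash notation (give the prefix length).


Binary: 11111111.11111111.11111111.11000000
Count leading 1s
Prefix: /26


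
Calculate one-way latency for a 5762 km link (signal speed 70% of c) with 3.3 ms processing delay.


Speed = 0.7 * 3e5 km/s = 210000 km/s
Propagation delay = 5762 / 210000 = 0.0274 s = 27.4381 ms
Processing delay = 3.3 ms
Total one-way latency = 30.7381 ms


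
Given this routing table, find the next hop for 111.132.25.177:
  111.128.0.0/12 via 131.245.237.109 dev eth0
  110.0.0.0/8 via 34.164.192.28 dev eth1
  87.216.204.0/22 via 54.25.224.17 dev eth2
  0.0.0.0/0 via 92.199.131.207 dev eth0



Longest prefix match for 111.132.25.177:
  /12 111.128.0.0: MATCH
  /8 110.0.0.0: no
  /22 87.216.204.0: no
  /0 0.0.0.0: MATCH
Selected: next-hop 131.245.237.109 via eth0 (matched /12)


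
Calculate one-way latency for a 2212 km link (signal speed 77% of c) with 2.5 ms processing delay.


Speed = 0.77 * 3e5 km/s = 231000 km/s
Propagation delay = 2212 / 231000 = 0.0096 s = 9.5758 ms
Processing delay = 2.5 ms
Total one-way latency = 12.0758 ms


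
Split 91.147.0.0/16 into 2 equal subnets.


New prefix = 16 + 1 = 17
Each subnet has 32768 addresses
  91.147.0.0/17
  91.147.128.0/17
Subnets: 91.147.0.0/17, 91.147.128.0/17


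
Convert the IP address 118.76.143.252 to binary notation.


118 = 01110110
76 = 01001100
143 = 10001111
252 = 11111100
Binary: 01110110.01001100.10001111.11111100


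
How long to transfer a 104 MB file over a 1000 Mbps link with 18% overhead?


Effective throughput = 1000 * (1 - 18/100) = 820.0 Mbps
File size in Mb = 104 * 8 = 832 Mb
Time = 832 / 820.0
Time = 1.0146 seconds


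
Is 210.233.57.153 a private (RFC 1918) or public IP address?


RFC 1918 private ranges:
  10.0.0.0/8 (10.0.0.0 - 10.255.255.255)
  172.16.0.0/12 (172.16.0.0 - 172.31.255.255)
  192.168.0.0/16 (192.168.0.0 - 192.168.255.255)
Public (not in any RFC 1918 range)


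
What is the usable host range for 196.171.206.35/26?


Network: 196.171.206.0
Broadcast: 196.171.206.63
First usable = network + 1
Last usable = broadcast - 1
Range: 196.171.206.1 to 196.171.206.62


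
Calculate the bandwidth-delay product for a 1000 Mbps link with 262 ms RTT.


BDP = bandwidth * RTT
= 1000 Mbps * 262 ms
= 1000 * 1e6 * 262 / 1000 bits
= 262000000 bits
= 32750000 bytes
= 31982.4219 KB
BDP = 262000000 bits (32750000 bytes)


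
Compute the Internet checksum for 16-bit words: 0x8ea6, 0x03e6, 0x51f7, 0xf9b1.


Sum all words (with carry folding):
+ 0x8ea6 = 0x8ea6
+ 0x03e6 = 0x928c
+ 0x51f7 = 0xe483
+ 0xf9b1 = 0xde35
One's complement: ~0xde35
Checksum = 0x21ca


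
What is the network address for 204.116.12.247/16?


IP:   11001100.01110100.00001100.11110111
Mask: 11111111.11111111.00000000.00000000
AND operation:
Net:  11001100.01110100.00000000.00000000
Network: 204.116.0.0/16


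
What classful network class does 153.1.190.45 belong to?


First octet: 153
Binary: 10011001
10xxxxxx -> Class B (128-191)
Class B, default mask 255.255.0.0 (/16)


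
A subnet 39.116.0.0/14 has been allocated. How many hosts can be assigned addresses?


Host bits = 32 - 14 = 18
Total addresses = 2^18 = 262144
Usable = total - 2 (network and broadcast)
Usable hosts: 262142


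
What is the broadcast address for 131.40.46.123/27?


Network: 131.40.46.96/27
Host bits = 5
Set all host bits to 1:
Broadcast: 131.40.46.127


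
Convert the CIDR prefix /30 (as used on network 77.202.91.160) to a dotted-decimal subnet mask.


/30 means 30 network bits, 2 host bits
Binary: 11111111111111111111111111111100
Mask: 255.255.255.252


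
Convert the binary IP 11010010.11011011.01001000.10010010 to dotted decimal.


11010010 = 210
11011011 = 219
01001000 = 72
10010010 = 146
IP: 210.219.72.146


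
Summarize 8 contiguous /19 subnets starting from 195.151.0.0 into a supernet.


Original prefix: /19
Number of subnets: 8 = 2^3
New prefix = 19 - 3 = 16
Supernet: 195.151.0.0/16


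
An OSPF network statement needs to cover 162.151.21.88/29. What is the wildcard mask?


Subnet mask: 255.255.255.248
Wildcard = 255.255.255.255 - subnet mask
255 - 255 = 0
255 - 255 = 0
255 - 255 = 0
255 - 248 = 7
Wildcard: 0.0.0.7


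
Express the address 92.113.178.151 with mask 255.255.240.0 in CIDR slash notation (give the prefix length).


Binary: 11111111.11111111.11110000.00000000
Count leading 1s
Prefix: /20


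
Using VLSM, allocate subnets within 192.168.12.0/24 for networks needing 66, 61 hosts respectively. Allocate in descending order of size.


66 hosts -> /25 (126 usable): 192.168.12.0/25
61 hosts -> /26 (62 usable): 192.168.12.128/26
Allocation: 192.168.12.0/25 (66 hosts, 126 usable); 192.168.12.128/26 (61 hosts, 62 usable)


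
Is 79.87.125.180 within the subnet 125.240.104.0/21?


Subnet network: 125.240.104.0
Test IP AND mask: 79.87.120.0
No, 79.87.125.180 is not in 125.240.104.0/21


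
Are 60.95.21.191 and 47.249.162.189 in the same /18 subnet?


Mask: 255.255.192.0
60.95.21.191 AND mask = 60.95.0.0
47.249.162.189 AND mask = 47.249.128.0
No, different subnets (60.95.0.0 vs 47.249.128.0)


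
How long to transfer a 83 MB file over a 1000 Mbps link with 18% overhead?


Effective throughput = 1000 * (1 - 18/100) = 820.0 Mbps
File size in Mb = 83 * 8 = 664 Mb
Time = 664 / 820.0
Time = 0.8098 seconds


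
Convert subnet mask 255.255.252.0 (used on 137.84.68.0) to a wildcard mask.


Subnet mask: 255.255.252.0
Wildcard = 255.255.255.255 - subnet mask
255 - 255 = 0
255 - 255 = 0
255 - 252 = 3
255 - 0 = 255
Wildcard: 0.0.3.255


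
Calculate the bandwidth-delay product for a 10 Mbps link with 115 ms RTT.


BDP = bandwidth * RTT
= 10 Mbps * 115 ms
= 10 * 1e6 * 115 / 1000 bits
= 1150000 bits
= 143750 bytes
= 140.3809 KB
BDP = 1150000 bits (143750 bytes)


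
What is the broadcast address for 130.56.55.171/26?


Network: 130.56.55.128/26
Host bits = 6
Set all host bits to 1:
Broadcast: 130.56.55.191


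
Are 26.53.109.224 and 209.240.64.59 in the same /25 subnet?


Mask: 255.255.255.128
26.53.109.224 AND mask = 26.53.109.128
209.240.64.59 AND mask = 209.240.64.0
No, different subnets (26.53.109.128 vs 209.240.64.0)


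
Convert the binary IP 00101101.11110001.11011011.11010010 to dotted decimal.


00101101 = 45
11110001 = 241
11011011 = 219
11010010 = 210
IP: 45.241.219.210


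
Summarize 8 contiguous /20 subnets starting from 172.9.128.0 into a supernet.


Original prefix: /20
Number of subnets: 8 = 2^3
New prefix = 20 - 3 = 17
Supernet: 172.9.128.0/17


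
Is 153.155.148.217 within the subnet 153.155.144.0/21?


Subnet network: 153.155.144.0
Test IP AND mask: 153.155.144.0
Yes, 153.155.148.217 is in 153.155.144.0/21


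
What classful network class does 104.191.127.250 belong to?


First octet: 104
Binary: 01101000
0xxxxxxx -> Class A (1-126)
Class A, default mask 255.0.0.0 (/8)


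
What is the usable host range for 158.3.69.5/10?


Network: 158.0.0.0
Broadcast: 158.63.255.255
First usable = network + 1
Last usable = broadcast - 1
Range: 158.0.0.1 to 158.63.255.254


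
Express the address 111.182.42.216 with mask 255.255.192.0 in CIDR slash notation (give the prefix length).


Binary: 11111111.11111111.11000000.00000000
Count leading 1s
Prefix: /18


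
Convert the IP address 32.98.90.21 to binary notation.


32 = 00100000
98 = 01100010
90 = 01011010
21 = 00010101
Binary: 00100000.01100010.01011010.00010101


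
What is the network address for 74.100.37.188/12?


IP:   01001010.01100100.00100101.10111100
Mask: 11111111.11110000.00000000.00000000
AND operation:
Net:  01001010.01100000.00000000.00000000
Network: 74.96.0.0/12


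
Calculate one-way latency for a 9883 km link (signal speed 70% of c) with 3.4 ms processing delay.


Speed = 0.7 * 3e5 km/s = 210000 km/s
Propagation delay = 9883 / 210000 = 0.0471 s = 47.0619 ms
Processing delay = 3.4 ms
Total one-way latency = 50.4619 ms


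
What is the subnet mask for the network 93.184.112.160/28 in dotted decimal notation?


/28 means 28 network bits, 4 host bits
Binary: 11111111111111111111111111110000
Mask: 255.255.255.240


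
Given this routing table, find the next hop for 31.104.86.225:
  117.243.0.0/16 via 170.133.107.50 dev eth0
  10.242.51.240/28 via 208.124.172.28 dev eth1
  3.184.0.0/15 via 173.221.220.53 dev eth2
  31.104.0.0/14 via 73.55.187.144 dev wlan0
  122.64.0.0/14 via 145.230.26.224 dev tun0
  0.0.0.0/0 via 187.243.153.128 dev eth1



Longest prefix match for 31.104.86.225:
  /16 117.243.0.0: no
  /28 10.242.51.240: no
  /15 3.184.0.0: no
  /14 31.104.0.0: MATCH
  /14 122.64.0.0: no
  /0 0.0.0.0: MATCH
Selected: next-hop 73.55.187.144 via wlan0 (matched /14)


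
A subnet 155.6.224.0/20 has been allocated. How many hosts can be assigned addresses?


Host bits = 32 - 20 = 12
Total addresses = 2^12 = 4096
Usable = total - 2 (network and broadcast)
Usable hosts: 4094


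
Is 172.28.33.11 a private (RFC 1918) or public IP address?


RFC 1918 private ranges:
  10.0.0.0/8 (10.0.0.0 - 10.255.255.255)
  172.16.0.0/12 (172.16.0.0 - 172.31.255.255)
  192.168.0.0/16 (192.168.0.0 - 192.168.255.255)
Private (in 172.16.0.0/12)


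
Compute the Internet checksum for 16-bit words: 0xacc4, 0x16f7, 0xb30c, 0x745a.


Sum all words (with carry folding):
+ 0xacc4 = 0xacc4
+ 0x16f7 = 0xc3bb
+ 0xb30c = 0x76c8
+ 0x745a = 0xeb22
One's complement: ~0xeb22
Checksum = 0x14dd


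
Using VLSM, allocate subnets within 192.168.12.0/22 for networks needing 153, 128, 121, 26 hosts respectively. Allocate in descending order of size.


153 hosts -> /24 (254 usable): 192.168.12.0/24
128 hosts -> /24 (254 usable): 192.168.13.0/24
121 hosts -> /25 (126 usable): 192.168.14.0/25
26 hosts -> /27 (30 usable): 192.168.14.128/27
Allocation: 192.168.12.0/24 (153 hosts, 254 usable); 192.168.13.0/24 (128 hosts, 254 usable); 192.168.14.0/25 (121 hosts, 126 usable); 192.168.14.128/27 (26 hosts, 30 usable)


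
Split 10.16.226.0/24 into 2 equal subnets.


New prefix = 24 + 1 = 25
Each subnet has 128 addresses
  10.16.226.0/25
  10.16.226.128/25
Subnets: 10.16.226.0/25, 10.16.226.128/25


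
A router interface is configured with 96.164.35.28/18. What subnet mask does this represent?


/18 means 18 network bits, 14 host bits
Binary: 11111111111111111100000000000000
Mask: 255.255.192.0


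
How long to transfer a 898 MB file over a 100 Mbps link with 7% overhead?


Effective throughput = 100 * (1 - 7/100) = 93 Mbps
File size in Mb = 898 * 8 = 7184 Mb
Time = 7184 / 93
Time = 77.2473 seconds


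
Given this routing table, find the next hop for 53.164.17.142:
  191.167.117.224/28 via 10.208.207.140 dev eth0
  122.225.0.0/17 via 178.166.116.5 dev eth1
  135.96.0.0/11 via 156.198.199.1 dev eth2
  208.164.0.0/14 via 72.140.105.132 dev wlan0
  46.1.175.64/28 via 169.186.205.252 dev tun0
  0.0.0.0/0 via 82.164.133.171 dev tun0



Longest prefix match for 53.164.17.142:
  /28 191.167.117.224: no
  /17 122.225.0.0: no
  /11 135.96.0.0: no
  /14 208.164.0.0: no
  /28 46.1.175.64: no
  /0 0.0.0.0: MATCH
Selected: next-hop 82.164.133.171 via tun0 (matched /0)


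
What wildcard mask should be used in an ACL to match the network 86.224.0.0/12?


Subnet mask: 255.240.0.0
Wildcard = 255.255.255.255 - subnet mask
255 - 255 = 0
255 - 240 = 15
255 - 0 = 255
255 - 0 = 255
Wildcard: 0.15.255.255


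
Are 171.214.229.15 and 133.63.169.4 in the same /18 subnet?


Mask: 255.255.192.0
171.214.229.15 AND mask = 171.214.192.0
133.63.169.4 AND mask = 133.63.128.0
No, different subnets (171.214.192.0 vs 133.63.128.0)


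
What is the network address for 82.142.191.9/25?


IP:   01010010.10001110.10111111.00001001
Mask: 11111111.11111111.11111111.10000000
AND operation:
Net:  01010010.10001110.10111111.00000000
Network: 82.142.191.0/25


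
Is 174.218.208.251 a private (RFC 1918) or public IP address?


RFC 1918 private ranges:
  10.0.0.0/8 (10.0.0.0 - 10.255.255.255)
  172.16.0.0/12 (172.16.0.0 - 172.31.255.255)
  192.168.0.0/16 (192.168.0.0 - 192.168.255.255)
Public (not in any RFC 1918 range)


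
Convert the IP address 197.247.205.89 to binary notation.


197 = 11000101
247 = 11110111
205 = 11001101
89 = 01011001
Binary: 11000101.11110111.11001101.01011001


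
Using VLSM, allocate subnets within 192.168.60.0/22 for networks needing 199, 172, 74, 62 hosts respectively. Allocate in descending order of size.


199 hosts -> /24 (254 usable): 192.168.60.0/24
172 hosts -> /24 (254 usable): 192.168.61.0/24
74 hosts -> /25 (126 usable): 192.168.62.0/25
62 hosts -> /26 (62 usable): 192.168.62.128/26
Allocation: 192.168.60.0/24 (199 hosts, 254 usable); 192.168.61.0/24 (172 hosts, 254 usable); 192.168.62.0/25 (74 hosts, 126 usable); 192.168.62.128/26 (62 hosts, 62 usable)


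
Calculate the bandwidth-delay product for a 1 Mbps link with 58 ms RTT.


BDP = bandwidth * RTT
= 1 Mbps * 58 ms
= 1 * 1e6 * 58 / 1000 bits
= 58000 bits
= 7250 bytes
= 7.0801 KB
BDP = 58000 bits (7250 bytes)


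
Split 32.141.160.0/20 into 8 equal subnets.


New prefix = 20 + 3 = 23
Each subnet has 512 addresses
  32.141.160.0/23
  32.141.162.0/23
  32.141.164.0/23
  32.141.166.0/23
  32.141.168.0/23
  32.141.170.0/23
  32.141.172.0/23
  32.141.174.0/23
Subnets: 32.141.160.0/23, 32.141.162.0/23, 32.141.164.0/23, 32.141.166.0/23, 32.141.168.0/23, 32.141.170.0/23, 32.141.172.0/23, 32.141.174.0/23


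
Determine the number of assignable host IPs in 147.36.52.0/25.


Host bits = 32 - 25 = 7
Total addresses = 2^7 = 128
Usable = total - 2 (network and broadcast)
Usable hosts: 126


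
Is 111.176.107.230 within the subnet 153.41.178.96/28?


Subnet network: 153.41.178.96
Test IP AND mask: 111.176.107.224
No, 111.176.107.230 is not in 153.41.178.96/28


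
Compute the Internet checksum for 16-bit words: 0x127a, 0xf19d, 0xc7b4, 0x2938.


Sum all words (with carry folding):
+ 0x127a = 0x127a
+ 0xf19d = 0x0418
+ 0xc7b4 = 0xcbcc
+ 0x2938 = 0xf504
One's complement: ~0xf504
Checksum = 0x0afb
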